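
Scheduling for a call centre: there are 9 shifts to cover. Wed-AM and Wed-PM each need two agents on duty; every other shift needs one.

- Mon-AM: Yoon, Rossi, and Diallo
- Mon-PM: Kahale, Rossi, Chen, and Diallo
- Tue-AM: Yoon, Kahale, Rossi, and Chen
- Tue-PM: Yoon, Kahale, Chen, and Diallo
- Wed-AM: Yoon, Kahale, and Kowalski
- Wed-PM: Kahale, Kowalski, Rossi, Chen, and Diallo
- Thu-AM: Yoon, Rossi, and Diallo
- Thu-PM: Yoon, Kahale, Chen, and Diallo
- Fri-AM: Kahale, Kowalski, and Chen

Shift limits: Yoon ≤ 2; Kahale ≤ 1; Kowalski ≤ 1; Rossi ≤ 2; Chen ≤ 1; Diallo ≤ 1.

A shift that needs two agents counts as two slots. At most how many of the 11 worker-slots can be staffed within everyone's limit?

8

Total capacity across all agents is 2+1+1+2+1+1 = 8, and 11 slots are needed, so at most 8 can be filled.
An assignment achieving 8: Mon-AM→Yoon, Mon-PM→Rossi, Tue-AM→Chen, Tue-PM→Diallo, Wed-AM→Yoon+Kahale, Thu-AM→Rossi, Fri-AM→Kowalski.
Loads: Yoon 2/2, Kahale 1/1, Kowalski 1/1, Rossi 2/2, Chen 1/1, Diallo 1/1.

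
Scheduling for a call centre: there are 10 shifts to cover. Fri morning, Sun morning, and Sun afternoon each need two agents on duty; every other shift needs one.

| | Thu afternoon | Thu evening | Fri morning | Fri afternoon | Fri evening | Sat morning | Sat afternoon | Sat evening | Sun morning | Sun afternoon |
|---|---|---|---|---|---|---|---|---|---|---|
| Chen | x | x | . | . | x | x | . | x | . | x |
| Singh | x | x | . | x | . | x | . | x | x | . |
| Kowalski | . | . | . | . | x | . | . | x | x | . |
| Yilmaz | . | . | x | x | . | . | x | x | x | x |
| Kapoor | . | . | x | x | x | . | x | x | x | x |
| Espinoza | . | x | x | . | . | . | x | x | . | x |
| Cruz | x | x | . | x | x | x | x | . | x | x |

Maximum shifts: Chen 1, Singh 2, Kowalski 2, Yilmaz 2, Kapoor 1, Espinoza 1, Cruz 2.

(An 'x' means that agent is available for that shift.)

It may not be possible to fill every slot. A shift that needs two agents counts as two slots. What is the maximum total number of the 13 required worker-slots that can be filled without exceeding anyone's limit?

Total capacity across all agents is 1+2+2+2+1+1+2 = 11, and 13 slots are needed, so at most 11 can be filled.
An assignment achieving 11: Thu afternoon→Chen, Thu evening→Singh, Fri morning→Yilmaz+Kapoor, Fri afternoon→Yilmaz, Fri evening→Kowalski, Sat morning→Singh, Sat afternoon→Espinoza, Sun morning→Kowalski+Cruz, Sun afternoon→Cruz.
Loads: Chen 1/1, Singh 2/2, Kowalski 2/2, Yilmaz 2/2, Kapoor 1/1, Espinoza 1/1, Cruz 2/2.

11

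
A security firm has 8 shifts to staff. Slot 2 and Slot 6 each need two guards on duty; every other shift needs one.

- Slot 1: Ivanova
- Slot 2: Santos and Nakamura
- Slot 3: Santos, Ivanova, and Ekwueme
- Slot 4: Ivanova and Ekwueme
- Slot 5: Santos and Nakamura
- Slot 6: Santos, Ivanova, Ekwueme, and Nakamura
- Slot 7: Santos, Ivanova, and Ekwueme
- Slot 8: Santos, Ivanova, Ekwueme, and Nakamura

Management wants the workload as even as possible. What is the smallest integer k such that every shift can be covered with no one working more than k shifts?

3

With 4 guards and 10 worker-slots to fill, someone must work at least ⌈10/4⌉ = 3 shifts, so k ≥ 3.
k = 3 works: Slot 1→Ivanova, Slot 2→Santos+Nakamura, Slot 3→Santos, Slot 4→Ivanova, Slot 5→Santos, Slot 6→Ekwueme+Nakamura, Slot 7→Ivanova, Slot 8→Ekwueme.
Loads: Santos 3, Ivanova 3, Ekwueme 2, Nakamura 2 — all ≤ 3.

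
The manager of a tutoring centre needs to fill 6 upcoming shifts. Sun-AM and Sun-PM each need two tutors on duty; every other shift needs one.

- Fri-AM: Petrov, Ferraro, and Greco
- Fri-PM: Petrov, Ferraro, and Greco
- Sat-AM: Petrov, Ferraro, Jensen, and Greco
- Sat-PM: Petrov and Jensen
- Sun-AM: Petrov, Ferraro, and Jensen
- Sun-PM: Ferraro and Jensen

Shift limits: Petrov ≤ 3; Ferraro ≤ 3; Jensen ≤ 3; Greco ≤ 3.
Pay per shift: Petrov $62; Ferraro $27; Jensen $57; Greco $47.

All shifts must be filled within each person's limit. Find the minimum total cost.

Sun-PM can only be covered by Ferraro and Jensen, so that assignment is forced.
Picking the cheapest available tutor for each shift independently would cost $306, but that ignores the shift limits.
An optimal schedule: Fri-AM→Ferraro, Fri-PM→Greco, Sat-AM→Greco, Sat-PM→Jensen, Sun-AM→Ferraro+Jensen, Sun-PM→Ferraro+Jensen.
Total: 27 + 47 + 47 + 57 + 27 + 57 + 27 + 57 = $346.

$346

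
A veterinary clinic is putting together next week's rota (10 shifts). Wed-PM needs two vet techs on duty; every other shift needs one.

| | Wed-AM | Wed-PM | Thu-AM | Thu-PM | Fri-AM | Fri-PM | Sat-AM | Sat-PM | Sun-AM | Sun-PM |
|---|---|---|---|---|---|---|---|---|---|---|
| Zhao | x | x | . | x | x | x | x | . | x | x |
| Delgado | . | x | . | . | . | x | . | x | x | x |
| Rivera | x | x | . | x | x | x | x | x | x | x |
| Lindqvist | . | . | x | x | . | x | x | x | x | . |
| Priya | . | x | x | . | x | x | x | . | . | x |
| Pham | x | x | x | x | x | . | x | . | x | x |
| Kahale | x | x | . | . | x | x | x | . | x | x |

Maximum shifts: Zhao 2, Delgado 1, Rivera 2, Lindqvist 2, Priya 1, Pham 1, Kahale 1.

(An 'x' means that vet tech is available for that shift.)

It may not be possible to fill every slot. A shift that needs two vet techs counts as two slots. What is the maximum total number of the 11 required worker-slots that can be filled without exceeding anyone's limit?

Total capacity across all vet techs is 2+1+2+2+1+1+1 = 10, and 11 slots are needed, so at most 10 can be filled.
An assignment achieving 10: Wed-AM→Zhao, Wed-PM→Rivera+Priya, Thu-AM→Lindqvist, Thu-PM→Zhao, Fri-AM→Rivera, Fri-PM→Lindqvist, Sat-AM→Pham, Sat-PM→Delgado, Sun-AM→Kahale.
Loads: Zhao 2/2, Delgado 1/1, Rivera 2/2, Lindqvist 2/2, Priya 1/1, Pham 1/1, Kahale 1/1.

10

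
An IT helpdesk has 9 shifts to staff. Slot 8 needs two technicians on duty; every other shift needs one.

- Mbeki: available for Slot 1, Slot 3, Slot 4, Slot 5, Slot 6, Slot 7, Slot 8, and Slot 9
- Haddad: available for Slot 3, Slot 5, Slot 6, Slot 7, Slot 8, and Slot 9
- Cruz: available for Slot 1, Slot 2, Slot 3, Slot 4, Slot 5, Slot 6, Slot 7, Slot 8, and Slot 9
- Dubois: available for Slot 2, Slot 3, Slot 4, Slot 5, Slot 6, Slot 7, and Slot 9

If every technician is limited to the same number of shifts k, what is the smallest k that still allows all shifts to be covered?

3

With 4 technicians and 10 worker-slots to fill, someone must work at least ⌈10/4⌉ = 3 shifts, so k ≥ 3.
k = 3 works: Slot 1→Mbeki, Slot 2→Cruz, Slot 3→Haddad, Slot 4→Mbeki, Slot 5→Haddad, Slot 6→Cruz, Slot 7→Cruz, Slot 8→Mbeki+Haddad, Slot 9→Dubois.
Loads: Mbeki 3, Haddad 3, Cruz 3, Dubois 1 — all ≤ 3.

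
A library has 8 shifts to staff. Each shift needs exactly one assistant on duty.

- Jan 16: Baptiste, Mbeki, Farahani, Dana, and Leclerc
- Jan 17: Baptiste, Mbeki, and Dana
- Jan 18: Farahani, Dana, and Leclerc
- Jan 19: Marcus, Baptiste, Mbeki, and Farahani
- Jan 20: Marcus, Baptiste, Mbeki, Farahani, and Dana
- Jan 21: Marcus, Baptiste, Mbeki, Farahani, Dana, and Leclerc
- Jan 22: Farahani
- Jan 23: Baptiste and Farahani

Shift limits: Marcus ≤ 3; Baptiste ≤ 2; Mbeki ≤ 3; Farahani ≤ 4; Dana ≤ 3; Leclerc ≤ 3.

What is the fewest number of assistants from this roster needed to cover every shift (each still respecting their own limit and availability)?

3

8 slots to fill and no one can take more than 4, so at least ⌈8/4⌉ = 2 assistants are needed.
Any 2 assistants together have capacity at most 4+3 = 7 < 8 slots, so 2 can never suffice.
Marcus, Baptiste, and Farahani alone can cover everything: Jan 16→Baptiste, Jan 17→Baptiste, Jan 18→Farahani, Jan 19→Marcus, Jan 20→Marcus, Jan 21→Marcus, Jan 22→Farahani, Jan 23→Farahani.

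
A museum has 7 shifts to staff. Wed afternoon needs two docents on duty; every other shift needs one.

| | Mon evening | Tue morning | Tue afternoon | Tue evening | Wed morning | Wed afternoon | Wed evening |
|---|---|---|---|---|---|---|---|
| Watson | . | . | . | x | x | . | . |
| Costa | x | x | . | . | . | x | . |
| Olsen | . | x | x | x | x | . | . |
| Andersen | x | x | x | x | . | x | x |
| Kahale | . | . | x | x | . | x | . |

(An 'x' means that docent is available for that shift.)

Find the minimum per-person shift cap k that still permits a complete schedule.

With 5 docents and 8 worker-slots to fill, someone must work at least ⌈8/5⌉ = 2 shifts, so k ≥ 2.
k = 2 works: Mon evening→Costa, Tue morning→Costa, Tue afternoon→Olsen, Tue evening→Watson, Wed morning→Watson, Wed afternoon→Andersen+Kahale, Wed evening→Andersen.
Loads: Watson 2, Costa 2, Olsen 1, Andersen 2, Kahale 1 — all ≤ 2.

2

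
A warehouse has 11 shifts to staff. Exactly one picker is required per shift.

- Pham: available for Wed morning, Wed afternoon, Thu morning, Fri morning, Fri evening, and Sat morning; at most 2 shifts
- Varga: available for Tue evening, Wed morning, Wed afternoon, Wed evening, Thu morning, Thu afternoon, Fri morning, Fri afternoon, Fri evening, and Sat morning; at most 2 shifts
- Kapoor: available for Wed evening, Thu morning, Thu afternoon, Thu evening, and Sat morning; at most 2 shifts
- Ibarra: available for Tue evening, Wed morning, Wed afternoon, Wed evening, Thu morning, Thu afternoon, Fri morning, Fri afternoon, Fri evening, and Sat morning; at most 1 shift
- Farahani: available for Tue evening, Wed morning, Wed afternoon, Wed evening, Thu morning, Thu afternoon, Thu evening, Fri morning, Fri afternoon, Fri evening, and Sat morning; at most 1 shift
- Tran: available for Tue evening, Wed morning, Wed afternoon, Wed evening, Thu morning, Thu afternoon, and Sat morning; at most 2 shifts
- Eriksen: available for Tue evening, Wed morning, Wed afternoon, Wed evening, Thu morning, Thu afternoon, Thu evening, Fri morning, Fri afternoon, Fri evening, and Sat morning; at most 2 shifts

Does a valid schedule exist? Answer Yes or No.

One valid schedule: Tue evening→Varga, Wed morning→Ibarra, Wed afternoon→Farahani, Wed evening→Kapoor, Thu morning→Tran, Thu afternoon→Tran, Thu evening→Kapoor, Fri morning→Pham, Fri afternoon→Varga, Fri evening→Pham, Sat morning→Eriksen.
Loads: Pham 2/2, Varga 2/2, Kapoor 2/2, Ibarra 1/1, Farahani 1/1, Tran 2/2, Eriksen 1/2 — all within limits.

Yes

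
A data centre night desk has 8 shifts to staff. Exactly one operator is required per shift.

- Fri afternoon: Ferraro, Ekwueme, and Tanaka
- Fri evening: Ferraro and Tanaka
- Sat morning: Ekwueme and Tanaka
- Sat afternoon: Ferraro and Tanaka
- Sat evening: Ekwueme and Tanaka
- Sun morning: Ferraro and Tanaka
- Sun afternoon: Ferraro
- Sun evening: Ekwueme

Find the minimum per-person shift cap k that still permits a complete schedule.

3

With 3 operators and 8 worker-slots to fill, someone must work at least ⌈8/3⌉ = 3 shifts, so k ≥ 3.
k = 3 works: Fri afternoon→Tanaka, Fri evening→Ferraro, Sat morning→Ekwueme, Sat afternoon→Ferraro, Sat evening→Ekwueme, Sun morning→Tanaka, Sun afternoon→Ferraro, Sun evening→Ekwueme.
Loads: Ferraro 3, Ekwueme 3, Tanaka 2 — all ≤ 3.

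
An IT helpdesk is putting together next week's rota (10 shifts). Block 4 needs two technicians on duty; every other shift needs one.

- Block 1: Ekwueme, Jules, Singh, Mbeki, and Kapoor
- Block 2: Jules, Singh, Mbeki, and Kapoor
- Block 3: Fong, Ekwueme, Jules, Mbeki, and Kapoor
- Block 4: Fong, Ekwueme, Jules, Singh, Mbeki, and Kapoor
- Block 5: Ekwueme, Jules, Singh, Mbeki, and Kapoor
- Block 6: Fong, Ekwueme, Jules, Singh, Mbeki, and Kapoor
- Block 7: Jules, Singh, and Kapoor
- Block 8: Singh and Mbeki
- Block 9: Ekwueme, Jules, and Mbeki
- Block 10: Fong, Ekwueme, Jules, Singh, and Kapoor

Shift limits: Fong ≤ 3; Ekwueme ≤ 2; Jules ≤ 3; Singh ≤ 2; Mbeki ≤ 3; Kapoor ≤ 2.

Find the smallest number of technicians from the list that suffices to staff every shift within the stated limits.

11 slots to fill and no one can take more than 3, so at least ⌈11/3⌉ = 4 technicians are needed.
Fong, Ekwueme, Jules, and Mbeki alone can cover everything: Block 1→Ekwueme, Block 2→Jules, Block 3→Fong, Block 4→Fong+Mbeki, Block 5→Ekwueme, Block 6→Mbeki, Block 7→Jules, Block 8→Mbeki, Block 9→Jules, Block 10→Fong.

4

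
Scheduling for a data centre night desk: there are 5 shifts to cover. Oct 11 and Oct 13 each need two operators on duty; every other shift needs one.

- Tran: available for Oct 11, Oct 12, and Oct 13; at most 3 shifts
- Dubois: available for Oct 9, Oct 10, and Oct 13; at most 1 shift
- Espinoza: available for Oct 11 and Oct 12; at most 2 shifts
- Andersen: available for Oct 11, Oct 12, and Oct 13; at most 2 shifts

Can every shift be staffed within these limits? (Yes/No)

Total capacity is 8 and 7 slots are needed, so capacity alone doesn't rule it out.
Shifts {Oct 9, Oct 10} need 2 worker-slots in total, but the operators available for any of those shifts (Dubois) can supply at most 1 among them. So no valid schedule exists.

No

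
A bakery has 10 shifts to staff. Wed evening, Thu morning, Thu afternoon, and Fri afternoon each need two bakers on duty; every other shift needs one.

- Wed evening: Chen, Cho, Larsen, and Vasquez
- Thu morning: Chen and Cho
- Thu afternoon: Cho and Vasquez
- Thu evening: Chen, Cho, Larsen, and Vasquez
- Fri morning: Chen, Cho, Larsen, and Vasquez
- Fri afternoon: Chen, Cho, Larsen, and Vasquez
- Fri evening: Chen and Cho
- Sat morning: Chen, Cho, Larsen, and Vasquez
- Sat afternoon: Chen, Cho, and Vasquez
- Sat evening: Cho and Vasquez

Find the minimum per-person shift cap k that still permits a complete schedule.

4

With 4 bakers and 14 worker-slots to fill, someone must work at least ⌈14/4⌉ = 4 shifts, so k ≥ 4.
k = 4 works: Wed evening→Larsen+Vasquez, Thu morning→Chen+Cho, Thu afternoon→Cho+Vasquez, Thu evening→Chen, Fri morning→Cho, Fri afternoon→Larsen+Vasquez, Fri evening→Chen, Sat morning→Larsen, Sat afternoon→Chen, Sat evening→Cho.
Loads: Chen 4, Cho 4, Larsen 3, Vasquez 3 — all ≤ 4.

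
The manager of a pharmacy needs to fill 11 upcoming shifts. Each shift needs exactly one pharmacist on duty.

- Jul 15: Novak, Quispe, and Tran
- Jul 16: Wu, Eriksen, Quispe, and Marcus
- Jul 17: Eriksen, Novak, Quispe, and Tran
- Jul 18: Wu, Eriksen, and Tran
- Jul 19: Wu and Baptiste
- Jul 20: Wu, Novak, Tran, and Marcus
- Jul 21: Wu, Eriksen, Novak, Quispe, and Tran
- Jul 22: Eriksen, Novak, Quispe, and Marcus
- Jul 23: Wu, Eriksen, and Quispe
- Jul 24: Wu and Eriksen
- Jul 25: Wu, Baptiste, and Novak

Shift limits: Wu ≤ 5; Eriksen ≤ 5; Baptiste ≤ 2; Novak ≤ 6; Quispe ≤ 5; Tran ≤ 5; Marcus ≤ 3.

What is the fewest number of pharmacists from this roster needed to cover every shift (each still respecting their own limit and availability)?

11 slots to fill and no one can take more than 6, so at least ⌈11/6⌉ = 2 pharmacists are needed.
Wu and Novak alone can cover everything: Jul 15→Novak, Jul 16→Wu, Jul 17→Novak, Jul 18→Wu, Jul 19→Wu, Jul 20→Novak, Jul 21→Novak, Jul 22→Novak, Jul 23→Wu, Jul 24→Wu, Jul 25→Novak.

2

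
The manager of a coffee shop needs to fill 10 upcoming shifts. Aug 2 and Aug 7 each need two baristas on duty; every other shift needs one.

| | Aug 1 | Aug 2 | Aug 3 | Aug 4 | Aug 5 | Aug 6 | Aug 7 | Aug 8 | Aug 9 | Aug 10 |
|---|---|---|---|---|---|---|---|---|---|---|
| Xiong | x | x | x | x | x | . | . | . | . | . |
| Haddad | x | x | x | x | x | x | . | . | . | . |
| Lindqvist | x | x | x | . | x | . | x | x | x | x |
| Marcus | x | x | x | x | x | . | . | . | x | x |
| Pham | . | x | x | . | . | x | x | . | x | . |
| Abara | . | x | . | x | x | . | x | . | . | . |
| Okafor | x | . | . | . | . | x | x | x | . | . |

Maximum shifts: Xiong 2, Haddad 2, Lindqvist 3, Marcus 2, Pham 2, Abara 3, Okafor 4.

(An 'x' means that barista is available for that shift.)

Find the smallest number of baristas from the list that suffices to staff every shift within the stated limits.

12 slots to fill and no one can take more than 4, so at least ⌈12/4⌉ = 3 baristas are needed.
Any 3 baristas together have capacity at most 4+3+3 = 10 < 12 slots, so 3 can never suffice.
Xiong, Lindqvist, Abara, and Okafor alone can cover everything: Aug 1→Okafor, Aug 2→Lindqvist+Abara, Aug 3→Xiong, Aug 4→Xiong, Aug 5→Abara, Aug 6→Okafor, Aug 7→Abara+Okafor, Aug 8→Okafor, Aug 9→Lindqvist, Aug 10→Lindqvist.

4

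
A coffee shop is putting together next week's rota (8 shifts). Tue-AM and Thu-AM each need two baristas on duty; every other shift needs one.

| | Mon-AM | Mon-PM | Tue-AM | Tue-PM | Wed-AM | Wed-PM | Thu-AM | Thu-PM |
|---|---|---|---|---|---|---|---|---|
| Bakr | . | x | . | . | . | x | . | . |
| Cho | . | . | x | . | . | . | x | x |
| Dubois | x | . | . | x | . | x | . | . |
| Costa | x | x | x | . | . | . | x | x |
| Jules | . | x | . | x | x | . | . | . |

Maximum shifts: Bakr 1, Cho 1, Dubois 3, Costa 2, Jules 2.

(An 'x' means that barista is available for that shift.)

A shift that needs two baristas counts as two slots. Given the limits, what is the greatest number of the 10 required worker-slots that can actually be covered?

Total capacity across all baristas is 1+1+3+2+2 = 9, and 10 slots are needed, so at most 9 can be filled.
Shifts {Tue-AM, Thu-AM} need 4 slots but only Cho and Costa are available for them, supplying at most 3 — so at least 1 slot must go unfilled.
An assignment achieving 8: Mon-AM→Dubois, Mon-PM→Jules, Tue-AM→Cho+Costa, Tue-PM→Dubois, Wed-AM→Jules, Wed-PM→Bakr, Thu-AM→Costa.
Loads: Bakr 1/1, Cho 1/1, Dubois 2/3, Costa 2/2, Jules 2/2.

8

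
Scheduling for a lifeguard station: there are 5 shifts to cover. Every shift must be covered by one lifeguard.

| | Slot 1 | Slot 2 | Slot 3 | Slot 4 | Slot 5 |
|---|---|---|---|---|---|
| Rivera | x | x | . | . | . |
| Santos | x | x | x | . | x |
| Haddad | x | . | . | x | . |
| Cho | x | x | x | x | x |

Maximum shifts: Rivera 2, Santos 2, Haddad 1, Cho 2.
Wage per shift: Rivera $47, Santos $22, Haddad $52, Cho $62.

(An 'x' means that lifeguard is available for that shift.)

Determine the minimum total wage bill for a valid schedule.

$190

Picking the cheapest available lifeguard for each shift independently would cost $140, but that ignores the shift limits.
An optimal schedule: Slot 1→Rivera, Slot 2→Rivera, Slot 3→Santos, Slot 4→Haddad, Slot 5→Santos.
Total: 47 + 47 + 22 + 52 + 22 = $190.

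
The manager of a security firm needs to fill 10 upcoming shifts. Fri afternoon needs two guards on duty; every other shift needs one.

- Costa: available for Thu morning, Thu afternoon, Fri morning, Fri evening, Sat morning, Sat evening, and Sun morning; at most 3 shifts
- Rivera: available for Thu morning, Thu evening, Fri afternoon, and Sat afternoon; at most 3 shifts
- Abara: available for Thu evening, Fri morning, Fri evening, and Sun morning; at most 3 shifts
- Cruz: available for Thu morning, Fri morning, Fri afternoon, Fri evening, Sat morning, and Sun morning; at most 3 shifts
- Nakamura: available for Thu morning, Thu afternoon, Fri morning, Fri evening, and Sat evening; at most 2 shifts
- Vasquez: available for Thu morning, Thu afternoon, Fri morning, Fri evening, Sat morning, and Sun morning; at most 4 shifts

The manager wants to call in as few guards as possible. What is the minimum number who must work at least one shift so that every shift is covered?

4

11 slots to fill and no one can take more than 4, so at least ⌈11/4⌉ = 3 guards are needed.
Any 3 guards together have capacity at most 4+3+3 = 10 < 11 slots, so 3 can never suffice.
Costa, Rivera, Abara, and Cruz alone can cover everything: Thu morning→Cruz, Thu afternoon→Costa, Thu evening→Rivera, Fri morning→Abara, Fri afternoon→Rivera+Cruz, Fri evening→Abara, Sat morning→Costa, Sat afternoon→Rivera, Sat evening→Costa, Sun morning→Abara.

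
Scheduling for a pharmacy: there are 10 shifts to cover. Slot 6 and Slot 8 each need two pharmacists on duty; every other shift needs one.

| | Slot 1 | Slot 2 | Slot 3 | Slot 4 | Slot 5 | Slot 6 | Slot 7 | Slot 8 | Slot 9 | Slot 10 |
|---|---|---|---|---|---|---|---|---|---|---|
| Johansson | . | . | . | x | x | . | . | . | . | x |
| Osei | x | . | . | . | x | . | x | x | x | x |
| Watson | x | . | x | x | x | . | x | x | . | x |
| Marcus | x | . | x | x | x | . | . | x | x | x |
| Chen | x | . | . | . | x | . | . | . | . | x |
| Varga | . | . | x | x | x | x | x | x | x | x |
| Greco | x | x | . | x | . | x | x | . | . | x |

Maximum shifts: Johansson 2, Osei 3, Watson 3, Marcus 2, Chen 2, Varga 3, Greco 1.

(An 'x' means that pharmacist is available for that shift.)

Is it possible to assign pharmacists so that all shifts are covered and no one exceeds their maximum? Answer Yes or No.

Total capacity is 16 and 12 slots are needed, so capacity alone doesn't rule it out.
Shifts {Slot 2, Slot 6} need 3 worker-slots in total, but the pharmacists available for any of those shifts (Varga and Greco) can supply at most 2 among them. So no valid schedule exists.

No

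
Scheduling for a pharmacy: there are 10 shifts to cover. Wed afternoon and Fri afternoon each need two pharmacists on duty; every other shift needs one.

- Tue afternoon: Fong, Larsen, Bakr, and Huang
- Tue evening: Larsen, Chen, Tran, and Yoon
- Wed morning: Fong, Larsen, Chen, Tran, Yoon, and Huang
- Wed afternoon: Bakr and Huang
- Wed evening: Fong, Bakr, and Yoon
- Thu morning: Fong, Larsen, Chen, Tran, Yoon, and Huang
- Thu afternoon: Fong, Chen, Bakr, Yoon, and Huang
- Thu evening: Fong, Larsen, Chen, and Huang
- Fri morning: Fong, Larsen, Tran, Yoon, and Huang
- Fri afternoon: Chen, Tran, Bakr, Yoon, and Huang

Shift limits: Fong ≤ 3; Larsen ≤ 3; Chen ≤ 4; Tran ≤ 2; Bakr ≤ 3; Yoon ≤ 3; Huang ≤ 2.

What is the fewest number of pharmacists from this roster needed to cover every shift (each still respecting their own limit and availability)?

4

12 slots to fill and no one can take more than 4, so at least ⌈12/4⌉ = 3 pharmacists are needed.
Any 3 pharmacists together have capacity at most 4+3+3 = 10 < 12 slots, so 3 can never suffice.
Fong, Chen, Bakr, and Huang alone can cover everything: Tue afternoon→Fong, Tue evening→Chen, Wed morning→Chen, Wed afternoon→Bakr+Huang, Wed evening→Fong, Thu morning→Chen, Thu afternoon→Bakr, Thu evening→Chen, Fri morning→Fong, Fri afternoon→Bakr+Huang.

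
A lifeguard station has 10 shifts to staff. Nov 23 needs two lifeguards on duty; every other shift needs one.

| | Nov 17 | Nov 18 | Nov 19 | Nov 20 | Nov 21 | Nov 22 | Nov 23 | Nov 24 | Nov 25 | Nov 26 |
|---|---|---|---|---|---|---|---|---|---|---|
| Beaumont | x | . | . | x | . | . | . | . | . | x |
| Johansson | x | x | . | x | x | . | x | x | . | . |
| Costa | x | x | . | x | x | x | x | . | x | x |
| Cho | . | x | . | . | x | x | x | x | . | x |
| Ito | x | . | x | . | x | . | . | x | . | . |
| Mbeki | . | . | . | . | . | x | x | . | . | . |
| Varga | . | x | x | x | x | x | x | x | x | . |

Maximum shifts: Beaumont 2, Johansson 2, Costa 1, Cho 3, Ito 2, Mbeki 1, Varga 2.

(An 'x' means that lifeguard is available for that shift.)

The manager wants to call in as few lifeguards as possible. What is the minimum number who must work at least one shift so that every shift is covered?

11 slots to fill and no one can take more than 3, so at least ⌈11/3⌉ = 4 lifeguards are needed.
Any 4 lifeguards together have capacity at most 3+2+2+2 = 9 < 11 slots, so 4 can never suffice.
Beaumont, Johansson, Cho, Ito, and Varga alone can cover everything: Nov 17→Beaumont, Nov 18→Johansson, Nov 19→Ito, Nov 20→Johansson, Nov 21→Cho, Nov 22→Cho, Nov 23→Cho+Varga, Nov 24→Ito, Nov 25→Varga, Nov 26→Beaumont.

5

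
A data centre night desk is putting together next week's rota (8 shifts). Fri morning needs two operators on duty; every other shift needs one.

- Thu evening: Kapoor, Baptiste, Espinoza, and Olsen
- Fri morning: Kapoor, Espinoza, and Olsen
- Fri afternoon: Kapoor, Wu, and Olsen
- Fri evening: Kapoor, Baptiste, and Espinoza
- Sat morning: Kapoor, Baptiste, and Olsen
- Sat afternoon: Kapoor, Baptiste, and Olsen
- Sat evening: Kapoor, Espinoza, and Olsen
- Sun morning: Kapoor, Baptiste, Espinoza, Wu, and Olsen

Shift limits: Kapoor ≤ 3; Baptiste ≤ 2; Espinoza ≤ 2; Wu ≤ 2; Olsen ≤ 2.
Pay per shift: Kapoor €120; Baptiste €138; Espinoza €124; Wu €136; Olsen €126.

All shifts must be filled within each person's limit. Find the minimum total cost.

€1132

Picking the cheapest available operator for each shift independently would cost €1084, but that ignores the shift limits.
An optimal schedule: Thu evening→Olsen, Fri morning→Kapoor+Espinoza, Fri afternoon→Wu, Fri evening→Kapoor, Sat morning→Kapoor, Sat afternoon→Olsen, Sat evening→Espinoza, Sun morning→Wu.
Total: 126 + 120 + 124 + 136 + 120 + 120 + 126 + 124 + 136 = €1132.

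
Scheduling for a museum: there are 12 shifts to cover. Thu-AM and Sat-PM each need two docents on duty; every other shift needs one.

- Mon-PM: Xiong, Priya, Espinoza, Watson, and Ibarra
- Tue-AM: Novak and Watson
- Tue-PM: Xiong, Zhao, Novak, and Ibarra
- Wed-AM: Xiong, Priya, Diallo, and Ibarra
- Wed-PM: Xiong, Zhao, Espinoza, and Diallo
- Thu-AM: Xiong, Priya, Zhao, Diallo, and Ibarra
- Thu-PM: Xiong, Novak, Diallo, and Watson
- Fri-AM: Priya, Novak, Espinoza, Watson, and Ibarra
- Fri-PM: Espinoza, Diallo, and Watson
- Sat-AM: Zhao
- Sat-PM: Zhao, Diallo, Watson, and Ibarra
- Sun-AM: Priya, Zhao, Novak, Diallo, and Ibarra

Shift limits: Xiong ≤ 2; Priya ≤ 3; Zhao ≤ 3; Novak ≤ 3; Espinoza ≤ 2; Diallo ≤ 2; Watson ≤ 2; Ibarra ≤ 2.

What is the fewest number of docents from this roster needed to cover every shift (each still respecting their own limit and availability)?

14 slots to fill and no one can take more than 3, so at least ⌈14/3⌉ = 5 docents are needed.
Any 5 docents together have capacity at most 3+3+3+2+2 = 13 < 14 slots, so 5 can never suffice.
Xiong, Priya, Zhao, Novak, Espinoza, and Diallo alone can cover everything: Mon-PM→Xiong, Tue-AM→Novak, Tue-PM→Xiong, Wed-AM→Priya, Wed-PM→Zhao, Thu-AM→Priya+Diallo, Thu-PM→Novak, Fri-AM→Priya, Fri-PM→Espinoza, Sat-AM→Zhao, Sat-PM→Zhao+Diallo, Sun-AM→Novak.

6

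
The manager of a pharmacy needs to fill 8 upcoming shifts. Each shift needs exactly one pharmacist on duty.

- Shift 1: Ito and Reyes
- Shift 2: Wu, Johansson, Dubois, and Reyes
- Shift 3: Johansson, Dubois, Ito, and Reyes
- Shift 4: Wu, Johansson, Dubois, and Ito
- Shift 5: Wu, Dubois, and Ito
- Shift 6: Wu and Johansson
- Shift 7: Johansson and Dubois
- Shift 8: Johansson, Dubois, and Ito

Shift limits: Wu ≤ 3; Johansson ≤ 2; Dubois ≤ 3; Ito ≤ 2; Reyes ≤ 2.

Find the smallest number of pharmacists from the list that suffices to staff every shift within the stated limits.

8 slots to fill and no one can take more than 3, so at least ⌈8/3⌉ = 3 pharmacists are needed.
Wu, Dubois, and Ito alone can cover everything: Shift 1→Ito, Shift 2→Wu, Shift 3→Dubois, Shift 4→Wu, Shift 5→Ito, Shift 6→Wu, Shift 7→Dubois, Shift 8→Dubois.

3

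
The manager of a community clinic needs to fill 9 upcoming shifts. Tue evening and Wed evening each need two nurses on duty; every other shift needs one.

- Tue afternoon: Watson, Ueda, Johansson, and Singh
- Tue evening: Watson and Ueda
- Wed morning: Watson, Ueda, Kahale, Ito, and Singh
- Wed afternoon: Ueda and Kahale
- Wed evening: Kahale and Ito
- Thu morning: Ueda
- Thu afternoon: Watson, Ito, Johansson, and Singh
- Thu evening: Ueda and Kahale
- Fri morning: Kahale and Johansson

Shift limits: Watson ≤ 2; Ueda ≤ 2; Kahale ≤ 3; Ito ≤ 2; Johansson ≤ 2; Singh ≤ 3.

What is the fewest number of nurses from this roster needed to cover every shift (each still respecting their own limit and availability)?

5

11 slots to fill and no one can take more than 3, so at least ⌈11/3⌉ = 4 nurses are needed.
Any 4 nurses together have capacity at most 3+3+2+2 = 10 < 11 slots, so 4 can never suffice.
Watson, Ueda, Kahale, Ito, and Johansson alone can cover everything: Tue afternoon→Watson, Tue evening→Watson+Ueda, Wed morning→Ito, Wed afternoon→Kahale, Wed evening→Kahale+Ito, Thu morning→Ueda, Thu afternoon→Johansson, Thu evening→Kahale, Fri morning→Johansson.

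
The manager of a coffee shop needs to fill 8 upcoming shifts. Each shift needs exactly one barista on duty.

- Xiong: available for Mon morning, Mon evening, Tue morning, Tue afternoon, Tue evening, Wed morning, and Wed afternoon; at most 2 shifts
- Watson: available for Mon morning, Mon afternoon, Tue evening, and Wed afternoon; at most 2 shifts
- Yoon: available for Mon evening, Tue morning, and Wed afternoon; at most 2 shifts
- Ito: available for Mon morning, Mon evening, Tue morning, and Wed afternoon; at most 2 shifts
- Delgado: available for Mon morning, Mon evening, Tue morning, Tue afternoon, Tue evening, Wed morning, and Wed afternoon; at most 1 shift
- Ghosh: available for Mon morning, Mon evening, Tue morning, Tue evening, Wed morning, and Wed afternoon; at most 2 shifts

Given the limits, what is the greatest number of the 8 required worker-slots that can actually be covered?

8

Total capacity across all baristas is 2+2+2+2+1+2 = 11, and 8 slots are needed, so at most 8 can be filled.
An assignment achieving 8: Mon morning→Ito, Mon afternoon→Watson, Mon evening→Yoon, Tue morning→Yoon, Tue afternoon→Xiong, Tue evening→Watson, Wed morning→Xiong, Wed afternoon→Ito.
Loads: Xiong 2/2, Watson 2/2, Yoon 2/2, Ito 2/2, Delgado 0/1, Ghosh 0/2.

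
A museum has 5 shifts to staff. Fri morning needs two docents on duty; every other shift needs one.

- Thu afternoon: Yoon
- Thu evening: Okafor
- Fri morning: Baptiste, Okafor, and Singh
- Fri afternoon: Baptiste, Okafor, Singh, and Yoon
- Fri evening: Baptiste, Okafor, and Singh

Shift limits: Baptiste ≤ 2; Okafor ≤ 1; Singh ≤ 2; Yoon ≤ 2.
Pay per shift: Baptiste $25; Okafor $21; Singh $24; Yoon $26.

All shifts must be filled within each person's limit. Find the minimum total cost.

$145

Thu afternoon can only be covered by Yoon, so that assignment is forced.
Thu evening can only be covered by Okafor, so that assignment is forced.
Picking the cheapest available docent for each shift independently would cost $134, but that ignores the shift limits.
An optimal schedule: Thu afternoon→Yoon, Thu evening→Okafor, Fri morning→Baptiste+Singh, Fri afternoon→Singh, Fri evening→Baptiste.
Total: 26 + 21 + 25 + 24 + 24 + 25 = $145.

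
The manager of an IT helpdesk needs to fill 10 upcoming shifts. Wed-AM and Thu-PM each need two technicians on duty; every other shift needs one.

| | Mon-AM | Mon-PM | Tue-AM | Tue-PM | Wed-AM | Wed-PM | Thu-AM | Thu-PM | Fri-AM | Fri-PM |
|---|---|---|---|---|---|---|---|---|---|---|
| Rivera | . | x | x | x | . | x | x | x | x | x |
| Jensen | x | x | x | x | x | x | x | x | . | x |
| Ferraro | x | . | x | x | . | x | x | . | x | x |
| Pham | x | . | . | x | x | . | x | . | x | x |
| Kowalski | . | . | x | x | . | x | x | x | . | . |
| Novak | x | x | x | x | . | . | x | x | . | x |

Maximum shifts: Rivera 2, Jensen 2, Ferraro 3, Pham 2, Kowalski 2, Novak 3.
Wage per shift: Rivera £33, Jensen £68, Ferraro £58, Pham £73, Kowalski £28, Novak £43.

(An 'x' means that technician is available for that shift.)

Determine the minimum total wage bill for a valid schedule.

£566

Wed-AM can only be covered by Jensen and Pham, so that assignment is forced.
Picking the cheapest available technician for each shift independently would cost £456, but that ignores the shift limits.
An optimal schedule: Mon-AM→Novak, Mon-PM→Rivera, Tue-AM→Novak, Tue-PM→Ferraro, Wed-AM→Jensen+Pham, Wed-PM→Kowalski, Thu-AM→Ferraro, Thu-PM→Kowalski+Novak, Fri-AM→Rivera, Fri-PM→Ferraro.
Total: 43 + 33 + 43 + 58 + 68 + 73 + 28 + 58 + 28 + 43 + 33 + 58 = £566.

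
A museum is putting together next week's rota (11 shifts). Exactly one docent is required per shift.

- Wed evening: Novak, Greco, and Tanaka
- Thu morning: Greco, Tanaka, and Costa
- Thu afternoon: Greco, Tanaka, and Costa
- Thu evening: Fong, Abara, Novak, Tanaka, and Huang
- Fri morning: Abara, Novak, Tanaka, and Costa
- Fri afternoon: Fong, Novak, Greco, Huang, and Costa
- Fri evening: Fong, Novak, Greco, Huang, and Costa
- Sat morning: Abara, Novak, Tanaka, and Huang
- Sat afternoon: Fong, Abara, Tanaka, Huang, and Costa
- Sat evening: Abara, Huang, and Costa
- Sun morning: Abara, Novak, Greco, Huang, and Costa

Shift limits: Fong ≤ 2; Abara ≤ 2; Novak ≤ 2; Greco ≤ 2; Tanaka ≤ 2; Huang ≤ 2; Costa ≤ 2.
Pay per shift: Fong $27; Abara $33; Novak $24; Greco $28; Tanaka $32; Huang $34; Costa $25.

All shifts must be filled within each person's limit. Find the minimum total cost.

$305

Picking the cheapest available docent for each shift independently would cost $268, but that ignores the shift limits.
An optimal schedule: Wed evening→Novak, Thu morning→Costa, Thu afternoon→Costa, Thu evening→Fong, Fri morning→Novak, Fri afternoon→Fong, Fri evening→Greco, Sat morning→Tanaka, Sat afternoon→Tanaka, Sat evening→Abara, Sun morning→Greco.
Total: 24 + 25 + 25 + 27 + 24 + 27 + 28 + 32 + 32 + 33 + 28 = $305.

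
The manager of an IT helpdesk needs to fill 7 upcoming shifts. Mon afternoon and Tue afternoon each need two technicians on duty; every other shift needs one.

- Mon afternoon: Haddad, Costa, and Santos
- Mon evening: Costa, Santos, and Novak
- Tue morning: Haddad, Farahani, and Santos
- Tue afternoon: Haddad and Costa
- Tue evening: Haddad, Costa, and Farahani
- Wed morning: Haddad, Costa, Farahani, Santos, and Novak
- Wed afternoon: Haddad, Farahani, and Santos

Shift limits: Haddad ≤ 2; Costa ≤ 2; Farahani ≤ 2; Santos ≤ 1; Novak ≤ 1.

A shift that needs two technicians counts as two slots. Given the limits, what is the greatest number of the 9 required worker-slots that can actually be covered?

8

Total capacity across all technicians is 2+2+2+1+1 = 8, and 9 slots are needed, so at most 8 can be filled.
An assignment achieving 8: Mon afternoon→Haddad+Costa, Mon evening→Santos, Tue morning→Farahani, Tue afternoon→Haddad+Costa, Tue evening→Farahani, Wed morning→Novak.
Loads: Haddad 2/2, Costa 2/2, Farahani 2/2, Santos 1/1, Novak 1/1.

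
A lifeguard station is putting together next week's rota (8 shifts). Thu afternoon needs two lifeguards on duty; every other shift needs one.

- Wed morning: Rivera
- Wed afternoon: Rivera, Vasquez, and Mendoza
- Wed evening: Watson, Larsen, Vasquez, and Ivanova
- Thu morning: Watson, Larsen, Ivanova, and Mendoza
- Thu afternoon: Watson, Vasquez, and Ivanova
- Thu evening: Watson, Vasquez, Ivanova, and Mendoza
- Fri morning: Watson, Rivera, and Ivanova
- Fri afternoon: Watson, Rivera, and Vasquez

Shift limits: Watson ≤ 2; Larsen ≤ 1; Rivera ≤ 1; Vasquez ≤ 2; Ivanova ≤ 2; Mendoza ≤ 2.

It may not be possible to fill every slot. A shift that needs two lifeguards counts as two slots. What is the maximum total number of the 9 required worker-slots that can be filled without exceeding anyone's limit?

9

Total capacity across all lifeguards is 2+1+1+2+2+2 = 10, and 9 slots are needed, so at most 9 can be filled.
An assignment achieving 9: Wed morning→Rivera, Wed afternoon→Vasquez, Wed evening→Larsen, Thu morning→Ivanova, Thu afternoon→Watson+Vasquez, Thu evening→Mendoza, Fri morning→Ivanova, Fri afternoon→Watson.
Loads: Watson 2/2, Larsen 1/1, Rivera 1/1, Vasquez 2/2, Ivanova 2/2, Mendoza 1/2.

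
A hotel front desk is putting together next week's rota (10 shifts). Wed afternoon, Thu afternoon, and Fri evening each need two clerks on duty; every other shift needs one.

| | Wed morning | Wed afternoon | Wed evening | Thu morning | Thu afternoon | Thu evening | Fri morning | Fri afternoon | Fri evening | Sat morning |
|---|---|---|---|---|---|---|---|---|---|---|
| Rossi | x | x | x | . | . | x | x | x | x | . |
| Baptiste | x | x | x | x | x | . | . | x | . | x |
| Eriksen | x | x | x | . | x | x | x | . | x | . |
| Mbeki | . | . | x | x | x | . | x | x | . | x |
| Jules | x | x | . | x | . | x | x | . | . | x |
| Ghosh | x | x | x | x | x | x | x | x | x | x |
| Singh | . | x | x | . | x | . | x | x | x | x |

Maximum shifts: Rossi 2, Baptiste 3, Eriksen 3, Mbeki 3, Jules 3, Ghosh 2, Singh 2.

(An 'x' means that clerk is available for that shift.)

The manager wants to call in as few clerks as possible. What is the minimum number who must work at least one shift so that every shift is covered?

5

13 slots to fill and no one can take more than 3, so at least ⌈13/3⌉ = 5 clerks are needed.
Rossi, Baptiste, Eriksen, Mbeki, and Jules alone can cover everything: Wed morning→Jules, Wed afternoon→Eriksen+Jules, Wed evening→Mbeki, Thu morning→Baptiste, Thu afternoon→Baptiste+Eriksen, Thu evening→Rossi, Fri morning→Mbeki, Fri afternoon→Baptiste, Fri evening→Rossi+Eriksen, Sat morning→Mbeki.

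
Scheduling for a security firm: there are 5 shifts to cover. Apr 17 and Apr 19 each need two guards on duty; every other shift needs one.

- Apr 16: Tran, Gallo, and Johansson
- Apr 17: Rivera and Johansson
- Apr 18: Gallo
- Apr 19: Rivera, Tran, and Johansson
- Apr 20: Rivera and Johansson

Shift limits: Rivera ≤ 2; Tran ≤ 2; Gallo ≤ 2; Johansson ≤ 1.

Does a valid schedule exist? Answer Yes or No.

Total capacity is 7 and 7 slots are needed, so capacity alone doesn't rule it out.
Shifts {Apr 17, Apr 19, Apr 20} need 5 worker-slots in total, but the guards available for any of those shifts (Rivera, Tran, and Johansson) can supply at most 4 among them. So no valid schedule exists.

No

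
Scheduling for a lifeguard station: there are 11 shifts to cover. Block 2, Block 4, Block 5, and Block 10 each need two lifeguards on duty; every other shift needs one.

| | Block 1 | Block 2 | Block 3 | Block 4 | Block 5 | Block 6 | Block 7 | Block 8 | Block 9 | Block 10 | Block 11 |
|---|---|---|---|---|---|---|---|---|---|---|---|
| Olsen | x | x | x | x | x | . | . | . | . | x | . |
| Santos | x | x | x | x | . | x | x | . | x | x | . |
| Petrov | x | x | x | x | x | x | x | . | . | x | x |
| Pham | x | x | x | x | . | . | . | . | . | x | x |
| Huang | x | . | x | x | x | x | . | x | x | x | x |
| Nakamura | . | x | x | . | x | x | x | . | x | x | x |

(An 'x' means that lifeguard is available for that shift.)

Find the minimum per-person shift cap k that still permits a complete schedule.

With 6 lifeguards and 15 worker-slots to fill, someone must work at least ⌈15/6⌉ = 3 shifts, so k ≥ 3.
k = 3 works: Block 1→Olsen, Block 2→Petrov+Pham, Block 3→Olsen, Block 4→Pham+Huang, Block 5→Olsen+Petrov, Block 6→Santos, Block 7→Santos, Block 8→Huang, Block 9→Santos, Block 10→Pham+Huang, Block 11→Petrov.
Loads: Olsen 3, Santos 3, Petrov 3, Pham 3, Huang 3, Nakamura 0 — all ≤ 3.

3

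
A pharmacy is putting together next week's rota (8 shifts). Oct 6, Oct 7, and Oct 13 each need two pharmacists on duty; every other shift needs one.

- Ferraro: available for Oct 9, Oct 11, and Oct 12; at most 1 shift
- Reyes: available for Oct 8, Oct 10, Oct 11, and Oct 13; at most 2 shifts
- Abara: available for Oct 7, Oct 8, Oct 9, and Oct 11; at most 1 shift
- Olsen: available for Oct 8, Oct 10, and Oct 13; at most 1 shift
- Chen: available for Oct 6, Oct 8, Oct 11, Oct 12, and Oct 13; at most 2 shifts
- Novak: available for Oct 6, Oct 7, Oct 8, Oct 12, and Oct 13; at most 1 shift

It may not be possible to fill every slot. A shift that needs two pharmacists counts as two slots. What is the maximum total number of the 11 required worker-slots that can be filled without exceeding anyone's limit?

Total capacity across all pharmacists is 1+2+1+1+2+1 = 8, and 11 slots are needed, so at most 8 can be filled.
An assignment achieving 8: Oct 6→Chen+Novak, Oct 7→Abara, Oct 9→Ferraro, Oct 10→Reyes, Oct 11→Reyes, Oct 12→Chen, Oct 13→Olsen.
Loads: Ferraro 1/1, Reyes 2/2, Abara 1/1, Olsen 1/1, Chen 2/2, Novak 1/1.

8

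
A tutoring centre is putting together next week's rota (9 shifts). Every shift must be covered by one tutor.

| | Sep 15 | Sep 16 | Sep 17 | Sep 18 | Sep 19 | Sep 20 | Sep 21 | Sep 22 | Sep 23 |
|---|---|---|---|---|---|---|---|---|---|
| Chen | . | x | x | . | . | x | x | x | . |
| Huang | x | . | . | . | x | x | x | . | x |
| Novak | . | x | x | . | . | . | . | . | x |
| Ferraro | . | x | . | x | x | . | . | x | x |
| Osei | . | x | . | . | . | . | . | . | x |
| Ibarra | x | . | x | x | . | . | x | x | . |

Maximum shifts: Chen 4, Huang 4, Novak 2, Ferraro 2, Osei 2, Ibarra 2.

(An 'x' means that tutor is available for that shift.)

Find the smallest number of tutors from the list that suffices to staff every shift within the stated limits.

9 slots to fill and no one can take more than 4, so at least ⌈9/4⌉ = 3 tutors are needed.
Chen, Huang, and Ferraro alone can cover everything: Sep 15→Huang, Sep 16→Chen, Sep 17→Chen, Sep 18→Ferraro, Sep 19→Huang, Sep 20→Chen, Sep 21→Chen, Sep 22→Ferraro, Sep 23→Huang.

3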